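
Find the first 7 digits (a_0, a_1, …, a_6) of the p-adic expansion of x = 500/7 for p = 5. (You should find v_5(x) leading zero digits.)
(a_0, …, a_6) = (0, 0, 0, 2, 4, 2, 3)

v_5(500/7) = 3, so a_0 = ... = a_2 = 0. Factor out: x = 5^3 · u with u = 4/7 a unit in ℤ_5. Expand u iteratively via a_{v+i} = u_i mod 5, u_{i+1} = (u_i − a_{v+i})/5:
  u_0 = 4/7;  a_3 = 2;  u_1 = (u_0 − 2)/5 = -2/7
  u_1 = -2/7;  a_4 = 4;  u_2 = (u_1 − 4)/5 = -6/7
  u_2 = -6/7;  a_5 = 2;  u_3 = (u_2 − 2)/5 = -4/7
  u_3 = -4/7;  a_6 = 3;  u_4 = (u_3 − 3)/5 = -5/7
Digits: (0, 0, 0, 2, 4, 2, 3).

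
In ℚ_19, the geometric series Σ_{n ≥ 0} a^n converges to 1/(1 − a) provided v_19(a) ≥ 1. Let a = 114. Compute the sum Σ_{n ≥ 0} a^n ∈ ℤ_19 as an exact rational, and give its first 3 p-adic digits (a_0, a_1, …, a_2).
Σ a^n = 1/(1 − a) = -1/113;  first 3 digits = (1, 6, 17)

v_19(a) = 1 ≥ 1, so the series converges in ℤ_19 to 1/(1 − a) = 1/(1 − 114) = -1/113. Expand this rational in ℤ_19: compute digits iteratively via d_i = x_i mod 19, x_{i+1} = (x_i − d_i)/19. The first 3 digits are (1, 6, 17).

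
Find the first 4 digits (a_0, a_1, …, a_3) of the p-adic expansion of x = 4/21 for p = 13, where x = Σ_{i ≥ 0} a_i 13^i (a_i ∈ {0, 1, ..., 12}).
(a_0, …, a_3) = (7, 10, 6, 10)

v_13(4/21) = 0 (numerator and denominator both coprime to 13), so x ∈ ℤ_13^×. Compute digits iteratively via a_i = x_i mod 13, x_{i+1} = (x_i − a_i)/13, with x_0 = x:
  x_0 = 4/21;  a_0 = 7;  x_1 = (x_0 − 7)/13 = -11/21
  x_1 = -11/21;  a_1 = 10;  x_2 = (x_1 − 10)/13 = -17/21
  x_2 = -17/21;  a_2 = 6;  x_3 = (x_2 − 6)/13 = -11/21
  x_3 = -11/21;  a_3 = 10;  x_4 = (x_3 − 10)/13 = -17/21
Digits: (7, 10, 6, 10).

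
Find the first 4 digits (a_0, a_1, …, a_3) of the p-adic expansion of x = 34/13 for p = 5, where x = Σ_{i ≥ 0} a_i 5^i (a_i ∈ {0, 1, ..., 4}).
(a_0, …, a_3) = (3, 3, 4, 1)

v_5(34/13) = 0 (numerator and denominator both coprime to 5), so x ∈ ℤ_5^×. Compute digits iteratively via a_i = x_i mod 5, x_{i+1} = (x_i − a_i)/5, with x_0 = x:
  x_0 = 34/13;  a_0 = 3;  x_1 = (x_0 − 3)/5 = -1/13
  x_1 = -1/13;  a_1 = 3;  x_2 = (x_1 − 3)/5 = -8/13
  x_2 = -8/13;  a_2 = 4;  x_3 = (x_2 − 4)/5 = -12/13
  x_3 = -12/13;  a_3 = 1;  x_4 = (x_3 − 1)/5 = -5/13
Digits: (3, 3, 4, 1).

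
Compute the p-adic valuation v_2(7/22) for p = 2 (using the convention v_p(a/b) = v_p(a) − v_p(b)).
v_2(7/22) = -1

Factor powers of 2 from the numerator and denominator of the reduced fraction: 7 = 2^0 · 7 and 22 = 2^1 · 11. Apply v_p(a/b) = v_p(a) − v_p(b): v_2(7/22) = 0 − 1 = -1.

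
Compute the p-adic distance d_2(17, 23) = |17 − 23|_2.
d_2(17, 23) = 1/2

Step 1 — x − y = 17 − 23 = -6. Step 2 — v_2(-6) = 1 (factor: -6 = −(2^1 · 3); the sign does not affect v_p). Step 3 — |x − y|_2 = 2^{-1} = 1/2.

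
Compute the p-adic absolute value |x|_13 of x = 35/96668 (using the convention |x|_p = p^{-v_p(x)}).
|35/96668|_13 = 2197

Step 1 — compute v_13(x) by factoring powers of 13 out of the numerator and denominator: v_13(35/96668) = -3. Step 2 — apply |x|_p = p^{-v_p(x)} = 13^{3} = 2197.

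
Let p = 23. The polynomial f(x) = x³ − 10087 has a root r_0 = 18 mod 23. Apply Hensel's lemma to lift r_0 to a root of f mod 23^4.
r_3 = 276777 (mod 279841)

Hensel: r_{i+1} = r_i − f(r_i)/f′(r_i) mod 23^{i+2}, where f′(x) = 3x². Iterate:
  r_0 = 18 (mod 23)
  r_1 = 110 (mod 529)
  r_2 = 9103 (mod 12167)
  r_3 = 276777 (mod 279841)
Final: r = 276777 with f(r) ≡ 0 mod 23^4.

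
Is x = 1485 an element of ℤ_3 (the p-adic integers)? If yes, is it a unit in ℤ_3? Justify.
x ∈ ℤ_3 but not a unit; v_3(x) = 3 > 0

ℤ_3 = {x ∈ ℚ_3 : v_3(x) ≥ 0} and ℤ_3^× = {x ∈ ℤ_3 : v_3(x) = 0}. Here v_3(1485) = v_3(num) − v_3(den) = 3; compare against these criteria.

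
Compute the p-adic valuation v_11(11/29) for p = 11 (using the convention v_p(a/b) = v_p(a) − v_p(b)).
v_11(11/29) = 1

Factor powers of 11 from the numerator and denominator of the reduced fraction: 11 = 11^1 · 1 and 29 = 11^0 · 29. Apply v_p(a/b) = v_p(a) − v_p(b): v_11(11/29) = 1 − 0 = 1.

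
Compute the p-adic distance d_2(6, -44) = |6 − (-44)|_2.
d_2(6, -44) = 1/2

Step 1 — x − y = 6 − (-44) = 50. Step 2 — v_2(50) = 1 (factor: 50 = (2^1 · 25); the sign does not affect v_p). Step 3 — |x − y|_2 = 2^{-1} = 1/2.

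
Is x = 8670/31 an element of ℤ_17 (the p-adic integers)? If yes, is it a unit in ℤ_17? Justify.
x ∈ ℤ_17 but not a unit; v_17(x) = 2 > 0

ℤ_17 = {x ∈ ℚ_17 : v_17(x) ≥ 0} and ℤ_17^× = {x ∈ ℤ_17 : v_17(x) = 0}. Here v_17(8670/31) = v_17(num) − v_17(den) = 2; compare against these criteria.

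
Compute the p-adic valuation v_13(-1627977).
v_13(-1627977) = 4

v_13(n) is the largest exponent k such that 13^k divides n. Factor out: -1627977 = -13^4 · 57. (Sign doesn't affect v_p.) So v_13(-1627977) = 4.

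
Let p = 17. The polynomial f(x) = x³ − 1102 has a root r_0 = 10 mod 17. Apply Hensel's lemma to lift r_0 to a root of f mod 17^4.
r_3 = 571 (mod 83521)

Hensel: r_{i+1} = r_i − f(r_i)/f′(r_i) mod 17^{i+2}, where f′(x) = 3x². Iterate:
  r_0 = 10 (mod 17)
  r_1 = 282 (mod 289)
  r_2 = 571 (mod 4913)
  r_3 = 571 (mod 83521)
Final: r = 571 with f(r) ≡ 0 mod 17^4.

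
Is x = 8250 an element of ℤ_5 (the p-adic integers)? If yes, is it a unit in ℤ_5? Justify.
x ∈ ℤ_5 but not a unit; v_5(x) = 3 > 0

ℤ_5 = {x ∈ ℚ_5 : v_5(x) ≥ 0} and ℤ_5^× = {x ∈ ℤ_5 : v_5(x) = 0}. Here v_5(8250) = v_5(num) − v_5(den) = 3; compare against these criteria.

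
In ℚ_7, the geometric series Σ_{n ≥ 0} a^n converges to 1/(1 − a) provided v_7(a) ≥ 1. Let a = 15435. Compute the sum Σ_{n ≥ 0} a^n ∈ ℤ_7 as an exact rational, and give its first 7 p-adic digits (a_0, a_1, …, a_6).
Σ a^n = 1/(1 − a) = -1/15434;  first 7 digits = (1, 0, 0, 3, 6, 0, 2)

v_7(a) = 3 ≥ 1, so the series converges in ℤ_7 to 1/(1 − a) = 1/(1 − 15435) = -1/15434. Expand this rational in ℤ_7: compute digits iteratively via d_i = x_i mod 7, x_{i+1} = (x_i − d_i)/7. The first 7 digits are (1, 0, 0, 3, 6, 0, 2).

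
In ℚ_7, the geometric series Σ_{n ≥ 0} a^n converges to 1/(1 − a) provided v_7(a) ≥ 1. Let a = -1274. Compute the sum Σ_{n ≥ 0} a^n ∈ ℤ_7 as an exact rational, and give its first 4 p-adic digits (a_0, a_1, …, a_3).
Σ a^n = 1/(1 − a) = 1/1275;  first 4 digits = (1, 0, 2, 3)

v_7(a) = 2 ≥ 1, so the series converges in ℤ_7 to 1/(1 − a) = 1/(1 − (-1274)) = 1/1275. Expand this rational in ℤ_7: compute digits iteratively via d_i = x_i mod 7, x_{i+1} = (x_i − d_i)/7. The first 4 digits are (1, 0, 2, 3).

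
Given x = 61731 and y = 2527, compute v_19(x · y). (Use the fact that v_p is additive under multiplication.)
v_19(155994237) = 5

v_p(x) = 3 (factor: 61731 = 19^3 · 9); v_p(y) = 2 (factor: 2527 = 19^2 · 7). Additivity: v_p(xy) = v_p(x) + v_p(y) = 3 + 2 = 5. (Direct check: xy = 155994237 = 19^5 · (63).)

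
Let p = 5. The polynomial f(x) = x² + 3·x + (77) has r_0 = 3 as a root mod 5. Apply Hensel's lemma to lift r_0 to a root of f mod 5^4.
r_3 = 73 (mod 625)

Hensel: r_{i+1} = r_i − f(r_i)·(f′(r_i))^{-1} mod 5^{i+2}, f′(x) = 2x + 3. Iterate:
  r_0 = 3 (mod 5)
  r_1 = 23 (mod 25)
  r_2 = 73 (mod 125)
  r_3 = 73 (mod 625)
Final: r = 73 satisfies f(r) ≡ 0 mod 5^4.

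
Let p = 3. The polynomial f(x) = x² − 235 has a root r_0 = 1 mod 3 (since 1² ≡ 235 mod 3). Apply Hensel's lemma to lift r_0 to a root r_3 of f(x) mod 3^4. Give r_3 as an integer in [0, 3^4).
r_3 = 37 (mod 81)

Hensel's recurrence: r_{i+1} = r_i − f(r_i)·(f′(r_i))^{-1} mod 3^{i+2}, with f′(x) = 2x. Iterate:
  r_0 = 1 (mod 3)
  r_1 = 1 (mod 9)
  r_2 = 10 (mod 27)
  r_3 = 37 (mod 81)
Final: r_3 = 37, and one checks f(r_3) ≡ 0 mod 3^4.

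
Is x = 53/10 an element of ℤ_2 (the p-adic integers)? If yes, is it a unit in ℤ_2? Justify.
x ∉ ℤ_2 (v_2(x) = -1 < 0)

ℤ_2 = {x ∈ ℚ_2 : v_2(x) ≥ 0} and ℤ_2^× = {x ∈ ℤ_2 : v_2(x) = 0}. Here v_2(53/10) = v_2(num) − v_2(den) = -1; compare against these criteria.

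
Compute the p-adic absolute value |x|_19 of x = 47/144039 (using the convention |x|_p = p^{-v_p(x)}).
|47/144039|_19 = 6859

Step 1 — compute v_19(x) by factoring powers of 19 out of the numerator and denominator: v_19(47/144039) = -3. Step 2 — apply |x|_p = p^{-v_p(x)} = 19^{3} = 6859.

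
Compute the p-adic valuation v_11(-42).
v_11(-42) = 0

v_11(n) is the largest exponent k such that 11^k divides n. Factor out: -42 = -11^0 · 42. (Sign doesn't affect v_p.) So v_11(-42) = 0.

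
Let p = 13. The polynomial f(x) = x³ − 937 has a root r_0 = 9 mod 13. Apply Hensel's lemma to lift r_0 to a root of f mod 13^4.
r_3 = 10604 (mod 28561)

Hensel: r_{i+1} = r_i − f(r_i)/f′(r_i) mod 13^{i+2}, where f′(x) = 3x². Iterate:
  r_0 = 9 (mod 13)
  r_1 = 126 (mod 169)
  r_2 = 1816 (mod 2197)
  r_3 = 10604 (mod 28561)
Final: r = 10604 with f(r) ≡ 0 mod 13^4.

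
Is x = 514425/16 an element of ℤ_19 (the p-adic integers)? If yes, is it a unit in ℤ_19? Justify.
x ∈ ℤ_19 but not a unit; v_19(x) = 3 > 0

ℤ_19 = {x ∈ ℚ_19 : v_19(x) ≥ 0} and ℤ_19^× = {x ∈ ℤ_19 : v_19(x) = 0}. Here v_19(514425/16) = v_19(num) − v_19(den) = 3; compare against these criteria.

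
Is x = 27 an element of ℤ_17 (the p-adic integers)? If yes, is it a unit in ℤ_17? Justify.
x ∈ ℤ_17^× (unit); v_17(x) = 0

ℤ_17 = {x ∈ ℚ_17 : v_17(x) ≥ 0} and ℤ_17^× = {x ∈ ℤ_17 : v_17(x) = 0}. Here v_17(27) = v_17(num) − v_17(den) = 0; compare against these criteria.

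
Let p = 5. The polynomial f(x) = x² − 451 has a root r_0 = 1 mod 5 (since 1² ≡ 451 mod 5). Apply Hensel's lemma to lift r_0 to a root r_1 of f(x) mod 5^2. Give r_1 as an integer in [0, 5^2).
r_1 = 1 (mod 25)

Hensel's recurrence: r_{i+1} = r_i − f(r_i)·(f′(r_i))^{-1} mod 5^{i+2}, with f′(x) = 2x. Iterate:
  r_0 = 1 (mod 5)
  r_1 = 1 (mod 25)
Final: r_1 = 1, and one checks f(r_1) ≡ 0 mod 5^2.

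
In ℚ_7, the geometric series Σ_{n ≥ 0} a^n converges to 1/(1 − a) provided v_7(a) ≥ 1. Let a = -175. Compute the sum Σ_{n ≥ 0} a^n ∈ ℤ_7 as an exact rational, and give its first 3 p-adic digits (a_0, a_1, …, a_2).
Σ a^n = 1/(1 − a) = 1/176;  first 3 digits = (1, 3, 5)

v_7(a) = 1 ≥ 1, so the series converges in ℤ_7 to 1/(1 − a) = 1/(1 − (-175)) = 1/176. Expand this rational in ℤ_7: compute digits iteratively via d_i = x_i mod 7, x_{i+1} = (x_i − d_i)/7. The first 3 digits are (1, 3, 5).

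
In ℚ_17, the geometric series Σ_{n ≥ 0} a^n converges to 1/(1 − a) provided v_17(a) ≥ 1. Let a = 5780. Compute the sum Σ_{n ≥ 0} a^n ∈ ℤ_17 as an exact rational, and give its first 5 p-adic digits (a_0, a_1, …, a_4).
Σ a^n = 1/(1 − a) = -1/5779;  first 5 digits = (1, 0, 3, 1, 9)

v_17(a) = 2 ≥ 1, so the series converges in ℤ_17 to 1/(1 − a) = 1/(1 − 5780) = -1/5779. Expand this rational in ℤ_17: compute digits iteratively via d_i = x_i mod 17, x_{i+1} = (x_i − d_i)/17. The first 5 digits are (1, 0, 3, 1, 9).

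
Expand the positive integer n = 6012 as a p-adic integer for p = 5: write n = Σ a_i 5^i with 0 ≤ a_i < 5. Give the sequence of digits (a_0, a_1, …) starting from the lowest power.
(a_0, a_1, …) = (2, 2, 0, 3, 4, 1)

Repeated division by 5 gives the digits low-to-high: 6012 = 2 + 2·5^1 + 3·5^3 + 4·5^4 + 1·5^5. Digit sequence: (2, 2, 0, 3, 4, 1).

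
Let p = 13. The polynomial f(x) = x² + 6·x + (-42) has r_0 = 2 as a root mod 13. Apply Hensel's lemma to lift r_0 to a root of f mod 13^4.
r_3 = 12105 (mod 28561)

Hensel: r_{i+1} = r_i − f(r_i)·(f′(r_i))^{-1} mod 13^{i+2}, f′(x) = 2x + 6. Iterate:
  r_0 = 2 (mod 13)
  r_1 = 106 (mod 169)
  r_2 = 1120 (mod 2197)
  r_3 = 12105 (mod 28561)
Final: r = 12105 satisfies f(r) ≡ 0 mod 13^4.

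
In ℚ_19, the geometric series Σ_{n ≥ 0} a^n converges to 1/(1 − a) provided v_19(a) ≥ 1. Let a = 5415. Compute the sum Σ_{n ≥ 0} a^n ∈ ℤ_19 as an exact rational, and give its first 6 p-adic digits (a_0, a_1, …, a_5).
Σ a^n = 1/(1 − a) = -1/5414;  first 6 digits = (1, 0, 15, 0, 16, 11)

v_19(a) = 2 ≥ 1, so the series converges in ℤ_19 to 1/(1 − a) = 1/(1 − 5415) = -1/5414. Expand this rational in ℤ_19: compute digits iteratively via d_i = x_i mod 19, x_{i+1} = (x_i − d_i)/19. The first 6 digits are (1, 0, 15, 0, 16, 11).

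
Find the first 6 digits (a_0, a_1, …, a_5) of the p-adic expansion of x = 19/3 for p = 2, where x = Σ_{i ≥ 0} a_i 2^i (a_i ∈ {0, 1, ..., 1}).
(a_0, …, a_5) = (1, 0, 0, 0, 1, 1)

v_2(19/3) = 0 (numerator and denominator both coprime to 2), so x ∈ ℤ_2^×. Compute digits iteratively via a_i = x_i mod 2, x_{i+1} = (x_i − a_i)/2, with x_0 = x:
  x_0 = 19/3;  a_0 = 1;  x_1 = (x_0 − 1)/2 = 8/3
  x_1 = 8/3;  a_1 = 0;  x_2 = (x_1 − 0)/2 = 4/3
  x_2 = 4/3;  a_2 = 0;  x_3 = (x_2 − 0)/2 = 2/3
  x_3 = 2/3;  a_3 = 0;  x_4 = (x_3 − 0)/2 = 1/3
  x_4 = 1/3;  a_4 = 1;  x_5 = (x_4 − 1)/2 = -1/3
  x_5 = -1/3;  a_5 = 1;  x_6 = (x_5 − 1)/2 = -2/3
Digits: (1, 0, 0, 0, 1, 1).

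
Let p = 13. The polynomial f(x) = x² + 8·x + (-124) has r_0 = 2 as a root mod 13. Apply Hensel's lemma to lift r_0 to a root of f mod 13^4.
r_3 = 20347 (mod 28561)

Hensel: r_{i+1} = r_i − f(r_i)·(f′(r_i))^{-1} mod 13^{i+2}, f′(x) = 2x + 8. Iterate:
  r_0 = 2 (mod 13)
  r_1 = 67 (mod 169)
  r_2 = 574 (mod 2197)
  r_3 = 20347 (mod 28561)
Final: r = 20347 satisfies f(r) ≡ 0 mod 13^4.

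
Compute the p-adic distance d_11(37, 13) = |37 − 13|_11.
d_11(37, 13) = 1

Step 1 — x − y = 37 − 13 = 24. Step 2 — v_11(24) = 0 (factor: 24 = (11^0 · 24); the sign does not affect v_p). Step 3 — |x − y|_11 = 11^{0} = 1.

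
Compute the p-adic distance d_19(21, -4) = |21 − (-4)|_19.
d_19(21, -4) = 1

Step 1 — x − y = 21 − (-4) = 25. Step 2 — v_19(25) = 0 (factor: 25 = (19^0 · 25); the sign does not affect v_p). Step 3 — |x − y|_19 = 19^{0} = 1.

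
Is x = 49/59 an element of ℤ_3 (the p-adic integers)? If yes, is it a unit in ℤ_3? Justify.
x ∈ ℤ_3^× (unit); v_3(x) = 0

ℤ_3 = {x ∈ ℚ_3 : v_3(x) ≥ 0} and ℤ_3^× = {x ∈ ℤ_3 : v_3(x) = 0}. Here v_3(49/59) = v_3(num) − v_3(den) = 0; compare against these criteria.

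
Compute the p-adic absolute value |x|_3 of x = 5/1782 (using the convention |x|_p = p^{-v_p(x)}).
|5/1782|_3 = 81

Step 1 — compute v_3(x) by factoring powers of 3 out of the numerator and denominator: v_3(5/1782) = -4. Step 2 — apply |x|_p = p^{-v_p(x)} = 3^{4} = 81.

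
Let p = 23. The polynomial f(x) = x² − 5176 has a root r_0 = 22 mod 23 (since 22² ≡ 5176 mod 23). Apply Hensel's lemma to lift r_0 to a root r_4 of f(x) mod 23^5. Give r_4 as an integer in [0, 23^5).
r_4 = 2233230 (mod 6436343)

Hensel's recurrence: r_{i+1} = r_i − f(r_i)·(f′(r_i))^{-1} mod 23^{i+2}, with f′(x) = 2x. Iterate:
  r_0 = 22 (mod 23)
  r_1 = 321 (mod 529)
  r_2 = 6669 (mod 12167)
  r_3 = 274343 (mod 279841)
  r_4 = 2233230 (mod 6436343)
Final: r_4 = 2233230, and one checks f(r_4) ≡ 0 mod 23^5.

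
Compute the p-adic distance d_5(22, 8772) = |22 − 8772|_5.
d_5(22, 8772) = 1/625

Step 1 — x − y = 22 − 8772 = -8750. Step 2 — v_5(-8750) = 4 (factor: -8750 = −(5^4 · 14); the sign does not affect v_p). Step 3 — |x − y|_5 = 5^{-4} = 1/625.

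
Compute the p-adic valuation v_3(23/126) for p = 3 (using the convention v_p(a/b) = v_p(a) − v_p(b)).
v_3(23/126) = -2

Factor powers of 3 from the numerator and denominator of the reduced fraction: 23 = 3^0 · 23 and 126 = 3^2 · 14. Apply v_p(a/b) = v_p(a) − v_p(b): v_3(23/126) = 0 − 2 = -2.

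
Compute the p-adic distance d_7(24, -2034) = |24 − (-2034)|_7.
d_7(24, -2034) = 1/343

Step 1 — x − y = 24 − (-2034) = 2058. Step 2 — v_7(2058) = 3 (factor: 2058 = (7^3 · 6); the sign does not affect v_p). Step 3 — |x − y|_7 = 7^{-3} = 1/343.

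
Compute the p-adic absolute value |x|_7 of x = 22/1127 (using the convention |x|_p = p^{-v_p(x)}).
|22/1127|_7 = 49

Step 1 — compute v_7(x) by factoring powers of 7 out of the numerator and denominator: v_7(22/1127) = -2. Step 2 — apply |x|_p = p^{-v_p(x)} = 7^{2} = 49.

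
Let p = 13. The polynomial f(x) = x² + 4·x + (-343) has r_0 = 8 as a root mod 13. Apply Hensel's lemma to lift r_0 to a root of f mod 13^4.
r_3 = 9459 (mod 28561)

Hensel: r_{i+1} = r_i − f(r_i)·(f′(r_i))^{-1} mod 13^{i+2}, f′(x) = 2x + 4. Iterate:
  r_0 = 8 (mod 13)
  r_1 = 164 (mod 169)
  r_2 = 671 (mod 2197)
  r_3 = 9459 (mod 28561)
Final: r = 9459 satisfies f(r) ≡ 0 mod 13^4.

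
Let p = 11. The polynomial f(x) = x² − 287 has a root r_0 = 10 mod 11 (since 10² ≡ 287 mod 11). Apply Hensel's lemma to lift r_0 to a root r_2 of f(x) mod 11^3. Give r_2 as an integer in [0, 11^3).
r_2 = 98 (mod 1331)

Hensel's recurrence: r_{i+1} = r_i − f(r_i)·(f′(r_i))^{-1} mod 11^{i+2}, with f′(x) = 2x. Iterate:
  r_0 = 10 (mod 11)
  r_1 = 98 (mod 121)
  r_2 = 98 (mod 1331)
Final: r_2 = 98, and one checks f(r_2) ≡ 0 mod 11^3.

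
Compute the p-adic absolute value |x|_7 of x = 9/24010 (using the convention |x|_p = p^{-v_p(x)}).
|9/24010|_7 = 2401

Step 1 — compute v_7(x) by factoring powers of 7 out of the numerator and denominator: v_7(9/24010) = -4. Step 2 — apply |x|_p = p^{-v_p(x)} = 7^{4} = 2401.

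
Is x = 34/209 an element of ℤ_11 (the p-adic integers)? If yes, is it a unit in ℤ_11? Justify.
x ∉ ℤ_11 (v_11(x) = -1 < 0)

ℤ_11 = {x ∈ ℚ_11 : v_11(x) ≥ 0} and ℤ_11^× = {x ∈ ℤ_11 : v_11(x) = 0}. Here v_11(34/209) = v_11(num) − v_11(den) = -1; compare against these criteria.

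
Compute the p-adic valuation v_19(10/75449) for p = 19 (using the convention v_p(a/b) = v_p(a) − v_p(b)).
v_19(10/75449) = -3

Factor powers of 19 from the numerator and denominator of the reduced fraction: 10 = 19^0 · 10 and 75449 = 19^3 · 11. Apply v_p(a/b) = v_p(a) − v_p(b): v_19(10/75449) = 0 − 3 = -3.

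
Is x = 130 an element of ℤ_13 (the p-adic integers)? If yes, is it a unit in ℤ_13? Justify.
x ∈ ℤ_13 but not a unit; v_13(x) = 1 > 0

ℤ_13 = {x ∈ ℚ_13 : v_13(x) ≥ 0} and ℤ_13^× = {x ∈ ℤ_13 : v_13(x) = 0}. Here v_13(130) = v_13(num) − v_13(den) = 1; compare against these criteria.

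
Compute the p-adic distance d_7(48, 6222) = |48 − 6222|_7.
d_7(48, 6222) = 1/343

Step 1 — x − y = 48 − 6222 = -6174. Step 2 — v_7(-6174) = 3 (factor: -6174 = −(7^3 · 18); the sign does not affect v_p). Step 3 — |x − y|_7 = 7^{-3} = 1/343.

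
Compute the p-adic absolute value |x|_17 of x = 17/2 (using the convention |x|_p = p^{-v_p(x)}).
|17/2|_17 = 1/17

Step 1 — compute v_17(x) by factoring powers of 17 out of the numerator and denominator: v_17(17/2) = 1. Step 2 — apply |x|_p = p^{-v_p(x)} = 17^{-1} = 1/17.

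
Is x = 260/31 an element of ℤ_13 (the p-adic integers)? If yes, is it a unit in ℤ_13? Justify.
x ∈ ℤ_13 but not a unit; v_13(x) = 1 > 0

ℤ_13 = {x ∈ ℚ_13 : v_13(x) ≥ 0} and ℤ_13^× = {x ∈ ℤ_13 : v_13(x) = 0}. Here v_13(260/31) = v_13(num) − v_13(den) = 1; compare against these criteria.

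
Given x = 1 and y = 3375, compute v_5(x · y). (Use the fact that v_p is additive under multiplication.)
v_5(3375) = 3

v_p(x) = 0 (factor: 1 = 5^0 · 1); v_p(y) = 3 (factor: 3375 = 5^3 · 27). Additivity: v_p(xy) = v_p(x) + v_p(y) = 0 + 3 = 3. (Direct check: xy = 3375 = 5^3 · (27).)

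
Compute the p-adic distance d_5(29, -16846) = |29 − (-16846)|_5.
d_5(29, -16846) = 1/625

Step 1 — x − y = 29 − (-16846) = 16875. Step 2 — v_5(16875) = 4 (factor: 16875 = (5^4 · 27); the sign does not affect v_p). Step 3 — |x − y|_5 = 5^{-4} = 1/625.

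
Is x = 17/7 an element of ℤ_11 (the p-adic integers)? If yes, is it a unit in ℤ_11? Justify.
x ∈ ℤ_11^× (unit); v_11(x) = 0

ℤ_11 = {x ∈ ℚ_11 : v_11(x) ≥ 0} and ℤ_11^× = {x ∈ ℤ_11 : v_11(x) = 0}. Here v_11(17/7) = v_11(num) − v_11(den) = 0; compare against these criteria.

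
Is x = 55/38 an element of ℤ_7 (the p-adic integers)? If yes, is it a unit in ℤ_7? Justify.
x ∈ ℤ_7^× (unit); v_7(x) = 0

ℤ_7 = {x ∈ ℚ_7 : v_7(x) ≥ 0} and ℤ_7^× = {x ∈ ℤ_7 : v_7(x) = 0}. Here v_7(55/38) = v_7(num) − v_7(den) = 0; compare against these criteria.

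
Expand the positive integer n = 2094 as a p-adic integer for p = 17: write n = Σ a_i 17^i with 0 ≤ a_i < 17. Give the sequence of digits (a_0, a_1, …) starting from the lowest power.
(a_0, a_1, …) = (3, 4, 7)

Repeated division by 17 gives the digits low-to-high: 2094 = 3 + 4·17^1 + 7·17^2. Digit sequence: (3, 4, 7).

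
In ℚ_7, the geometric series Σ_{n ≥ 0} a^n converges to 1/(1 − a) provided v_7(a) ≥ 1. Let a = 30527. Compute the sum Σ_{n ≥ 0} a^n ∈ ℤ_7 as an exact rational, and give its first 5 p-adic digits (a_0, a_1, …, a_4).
Σ a^n = 1/(1 − a) = -1/30526;  first 5 digits = (1, 0, 0, 5, 5)

v_7(a) = 3 ≥ 1, so the series converges in ℤ_7 to 1/(1 − a) = 1/(1 − 30527) = -1/30526. Expand this rational in ℤ_7: compute digits iteratively via d_i = x_i mod 7, x_{i+1} = (x_i − d_i)/7. The first 5 digits are (1, 0, 0, 5, 5).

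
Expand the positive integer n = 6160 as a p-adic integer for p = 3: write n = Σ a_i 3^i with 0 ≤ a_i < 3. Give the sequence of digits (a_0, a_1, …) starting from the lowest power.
(a_0, a_1, …) = (1, 1, 0, 0, 1, 1, 2, 2)

Repeated division by 3 gives the digits low-to-high: 6160 = 1 + 1·3^1 + 1·3^4 + 1·3^5 + 2·3^6 + 2·3^7. Digit sequence: (1, 1, 0, 0, 1, 1, 2, 2).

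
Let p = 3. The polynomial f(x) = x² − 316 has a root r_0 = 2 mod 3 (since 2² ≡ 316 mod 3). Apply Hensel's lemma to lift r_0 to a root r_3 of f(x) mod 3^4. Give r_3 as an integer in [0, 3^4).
r_3 = 44 (mod 81)

Hensel's recurrence: r_{i+1} = r_i − f(r_i)·(f′(r_i))^{-1} mod 3^{i+2}, with f′(x) = 2x. Iterate:
  r_0 = 2 (mod 3)
  r_1 = 8 (mod 9)
  r_2 = 17 (mod 27)
  r_3 = 44 (mod 81)
Final: r_3 = 44, and one checks f(r_3) ≡ 0 mod 3^4.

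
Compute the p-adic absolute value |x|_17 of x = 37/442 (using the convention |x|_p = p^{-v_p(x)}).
|37/442|_17 = 17

Step 1 — compute v_17(x) by factoring powers of 17 out of the numerator and denominator: v_17(37/442) = -1. Step 2 — apply |x|_p = p^{-v_p(x)} = 17^{1} = 17.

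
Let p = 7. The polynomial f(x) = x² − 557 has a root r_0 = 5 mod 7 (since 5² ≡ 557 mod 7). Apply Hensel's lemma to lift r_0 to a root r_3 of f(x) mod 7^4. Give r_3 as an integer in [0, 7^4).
r_3 = 656 (mod 2401)

Hensel's recurrence: r_{i+1} = r_i − f(r_i)·(f′(r_i))^{-1} mod 7^{i+2}, with f′(x) = 2x. Iterate:
  r_0 = 5 (mod 7)
  r_1 = 19 (mod 49)
  r_2 = 313 (mod 343)
  r_3 = 656 (mod 2401)
Final: r_3 = 656, and one checks f(r_3) ≡ 0 mod 7^4.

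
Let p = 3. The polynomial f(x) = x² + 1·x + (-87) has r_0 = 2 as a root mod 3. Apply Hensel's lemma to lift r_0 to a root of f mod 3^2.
r_1 = 2 (mod 9)

Hensel: r_{i+1} = r_i − f(r_i)·(f′(r_i))^{-1} mod 3^{i+2}, f′(x) = 2x + 1. Iterate:
  r_0 = 2 (mod 3)
  r_1 = 2 (mod 9)
Final: r = 2 satisfies f(r) ≡ 0 mod 3^2.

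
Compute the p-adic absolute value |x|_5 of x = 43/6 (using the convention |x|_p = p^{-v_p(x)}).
|43/6|_5 = 1

Step 1 — compute v_5(x) by factoring powers of 5 out of the numerator and denominator: v_5(43/6) = 0. Step 2 — apply |x|_p = p^{-v_p(x)} = 5^{0} = 1.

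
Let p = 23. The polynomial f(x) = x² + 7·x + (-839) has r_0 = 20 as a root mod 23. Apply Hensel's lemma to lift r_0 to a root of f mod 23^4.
r_3 = 6667 (mod 279841)

Hensel: r_{i+1} = r_i − f(r_i)·(f′(r_i))^{-1} mod 23^{i+2}, f′(x) = 2x + 7. Iterate:
  r_0 = 20 (mod 23)
  r_1 = 319 (mod 529)
  r_2 = 6667 (mod 12167)
  r_3 = 6667 (mod 279841)
Final: r = 6667 satisfies f(r) ≡ 0 mod 23^4.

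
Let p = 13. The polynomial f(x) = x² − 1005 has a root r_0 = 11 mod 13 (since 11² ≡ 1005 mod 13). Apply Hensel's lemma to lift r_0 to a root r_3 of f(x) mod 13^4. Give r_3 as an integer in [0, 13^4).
r_3 = 11113 (mod 28561)

Hensel's recurrence: r_{i+1} = r_i − f(r_i)·(f′(r_i))^{-1} mod 13^{i+2}, with f′(x) = 2x. Iterate:
  r_0 = 11 (mod 13)
  r_1 = 128 (mod 169)
  r_2 = 128 (mod 2197)
  r_3 = 11113 (mod 28561)
Final: r_3 = 11113, and one checks f(r_3) ≡ 0 mod 13^4.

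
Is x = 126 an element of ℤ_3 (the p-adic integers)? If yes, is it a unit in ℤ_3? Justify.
x ∈ ℤ_3 but not a unit; v_3(x) = 2 > 0

ℤ_3 = {x ∈ ℚ_3 : v_3(x) ≥ 0} and ℤ_3^× = {x ∈ ℤ_3 : v_3(x) = 0}. Here v_3(126) = v_3(num) − v_3(den) = 2; compare against these criteria.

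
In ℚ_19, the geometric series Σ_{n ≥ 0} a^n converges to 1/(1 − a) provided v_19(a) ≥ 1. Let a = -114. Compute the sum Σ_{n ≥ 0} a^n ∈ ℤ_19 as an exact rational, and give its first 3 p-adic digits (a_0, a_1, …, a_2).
Σ a^n = 1/(1 − a) = 1/115;  first 3 digits = (1, 13, 16)

v_19(a) = 1 ≥ 1, so the series converges in ℤ_19 to 1/(1 − a) = 1/(1 − (-114)) = 1/115. Expand this rational in ℤ_19: compute digits iteratively via d_i = x_i mod 19, x_{i+1} = (x_i − d_i)/19. The first 3 digits are (1, 13, 16).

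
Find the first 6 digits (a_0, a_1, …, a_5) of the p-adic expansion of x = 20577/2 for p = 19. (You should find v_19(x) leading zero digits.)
(a_0, …, a_5) = (0, 0, 0, 11, 9, 9)

v_19(20577/2) = 3, so a_0 = ... = a_2 = 0. Factor out: x = 19^3 · u with u = 3/2 a unit in ℤ_19. Expand u iteratively via a_{v+i} = u_i mod 19, u_{i+1} = (u_i − a_{v+i})/19:
  u_0 = 3/2;  a_3 = 11;  u_1 = (u_0 − 11)/19 = -1/2
  u_1 = -1/2;  a_4 = 9;  u_2 = (u_1 − 9)/19 = -1/2
  u_2 = -1/2;  a_5 = 9;  u_3 = (u_2 − 9)/19 = -1/2
Digits: (0, 0, 0, 11, 9, 9).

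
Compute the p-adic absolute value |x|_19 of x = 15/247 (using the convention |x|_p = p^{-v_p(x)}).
|15/247|_19 = 19

Step 1 — compute v_19(x) by factoring powers of 19 out of the numerator and denominator: v_19(15/247) = -1. Step 2 — apply |x|_p = p^{-v_p(x)} = 19^{1} = 19.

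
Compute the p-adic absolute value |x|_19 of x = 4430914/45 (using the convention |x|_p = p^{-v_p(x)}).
|4430914/45|_19 = 1/130321

Step 1 — compute v_19(x) by factoring powers of 19 out of the numerator and denominator: v_19(4430914/45) = 4. Step 2 — apply |x|_p = p^{-v_p(x)} = 19^{-4} = 1/130321.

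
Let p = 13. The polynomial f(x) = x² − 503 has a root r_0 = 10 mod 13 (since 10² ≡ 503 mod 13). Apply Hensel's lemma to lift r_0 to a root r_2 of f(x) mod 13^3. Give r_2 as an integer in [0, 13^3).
r_2 = 1492 (mod 2197)

Hensel's recurrence: r_{i+1} = r_i − f(r_i)·(f′(r_i))^{-1} mod 13^{i+2}, with f′(x) = 2x. Iterate:
  r_0 = 10 (mod 13)
  r_1 = 140 (mod 169)
  r_2 = 1492 (mod 2197)
Final: r_2 = 1492, and one checks f(r_2) ≡ 0 mod 13^3.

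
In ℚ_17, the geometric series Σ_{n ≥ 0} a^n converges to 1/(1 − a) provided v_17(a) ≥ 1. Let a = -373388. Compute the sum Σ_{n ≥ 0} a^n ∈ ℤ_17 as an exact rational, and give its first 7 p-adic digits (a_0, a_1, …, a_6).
Σ a^n = 1/(1 − a) = 1/373389;  first 7 digits = (1, 0, 0, 9, 12, 16, 12)

v_17(a) = 3 ≥ 1, so the series converges in ℤ_17 to 1/(1 − a) = 1/(1 − (-373388)) = 1/373389. Expand this rational in ℤ_17: compute digits iteratively via d_i = x_i mod 17, x_{i+1} = (x_i − d_i)/17. The first 7 digits are (1, 0, 0, 9, 12, 16, 12).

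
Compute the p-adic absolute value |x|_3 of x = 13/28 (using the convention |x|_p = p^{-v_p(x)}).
|13/28|_3 = 1

Step 1 — compute v_3(x) by factoring powers of 3 out of the numerator and denominator: v_3(13/28) = 0. Step 2 — apply |x|_p = p^{-v_p(x)} = 3^{0} = 1.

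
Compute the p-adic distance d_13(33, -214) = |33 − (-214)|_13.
d_13(33, -214) = 1/13

Step 1 — x − y = 33 − (-214) = 247. Step 2 — v_13(247) = 1 (factor: 247 = (13^1 · 19); the sign does not affect v_p). Step 3 — |x − y|_13 = 13^{-1} = 1/13.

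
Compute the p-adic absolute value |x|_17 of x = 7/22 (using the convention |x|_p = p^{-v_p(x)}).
|7/22|_17 = 1

Step 1 — compute v_17(x) by factoring powers of 17 out of the numerator and denominator: v_17(7/22) = 0. Step 2 — apply |x|_p = p^{-v_p(x)} = 17^{0} = 1.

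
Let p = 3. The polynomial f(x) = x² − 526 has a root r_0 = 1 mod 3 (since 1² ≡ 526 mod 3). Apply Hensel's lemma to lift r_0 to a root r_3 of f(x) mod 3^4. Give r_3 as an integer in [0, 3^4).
r_3 = 70 (mod 81)

Hensel's recurrence: r_{i+1} = r_i − f(r_i)·(f′(r_i))^{-1} mod 3^{i+2}, with f′(x) = 2x. Iterate:
  r_0 = 1 (mod 3)
  r_1 = 7 (mod 9)
  r_2 = 16 (mod 27)
  r_3 = 70 (mod 81)
Final: r_3 = 70, and one checks f(r_3) ≡ 0 mod 3^4.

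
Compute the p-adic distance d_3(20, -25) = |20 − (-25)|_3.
d_3(20, -25) = 1/9

Step 1 — x − y = 20 − (-25) = 45. Step 2 — v_3(45) = 2 (factor: 45 = (3^2 · 5); the sign does not affect v_p). Step 3 — |x − y|_3 = 3^{-2} = 1/9.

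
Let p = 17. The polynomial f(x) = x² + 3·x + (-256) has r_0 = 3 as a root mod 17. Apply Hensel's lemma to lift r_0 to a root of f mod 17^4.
r_3 = 15796 (mod 83521)

Hensel: r_{i+1} = r_i − f(r_i)·(f′(r_i))^{-1} mod 17^{i+2}, f′(x) = 2x + 3. Iterate:
  r_0 = 3 (mod 17)
  r_1 = 190 (mod 289)
  r_2 = 1057 (mod 4913)
  r_3 = 15796 (mod 83521)
Final: r = 15796 satisfies f(r) ≡ 0 mod 17^4.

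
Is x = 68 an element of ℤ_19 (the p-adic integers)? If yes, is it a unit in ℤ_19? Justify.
x ∈ ℤ_19^× (unit); v_19(x) = 0

ℤ_19 = {x ∈ ℚ_19 : v_19(x) ≥ 0} and ℤ_19^× = {x ∈ ℤ_19 : v_19(x) = 0}. Here v_19(68) = v_19(num) − v_19(den) = 0; compare against these criteria.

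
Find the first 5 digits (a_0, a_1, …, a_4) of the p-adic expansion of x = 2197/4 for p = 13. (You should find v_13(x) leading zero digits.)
(a_0, …, a_4) = (0, 0, 0, 10, 9)

v_13(2197/4) = 3, so a_0 = ... = a_2 = 0. Factor out: x = 13^3 · u with u = 1/4 a unit in ℤ_13. Expand u iteratively via a_{v+i} = u_i mod 13, u_{i+1} = (u_i − a_{v+i})/13:
  u_0 = 1/4;  a_3 = 10;  u_1 = (u_0 − 10)/13 = -3/4
  u_1 = -3/4;  a_4 = 9;  u_2 = (u_1 − 9)/13 = -3/4
Digits: (0, 0, 0, 10, 9).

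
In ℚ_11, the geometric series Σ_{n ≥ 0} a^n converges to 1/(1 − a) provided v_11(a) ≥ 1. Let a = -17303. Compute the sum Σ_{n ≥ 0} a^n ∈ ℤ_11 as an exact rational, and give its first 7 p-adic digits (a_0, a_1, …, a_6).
Σ a^n = 1/(1 − a) = 1/17304;  first 7 digits = (1, 0, 0, 9, 9, 10, 3)

v_11(a) = 3 ≥ 1, so the series converges in ℤ_11 to 1/(1 − a) = 1/(1 − (-17303)) = 1/17304. Expand this rational in ℤ_11: compute digits iteratively via d_i = x_i mod 11, x_{i+1} = (x_i − d_i)/11. The first 7 digits are (1, 0, 0, 9, 9, 10, 3).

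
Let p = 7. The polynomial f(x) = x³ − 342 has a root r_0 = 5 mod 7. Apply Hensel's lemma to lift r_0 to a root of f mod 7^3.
r_2 = 19 (mod 343)

Hensel: r_{i+1} = r_i − f(r_i)/f′(r_i) mod 7^{i+2}, where f′(x) = 3x². Iterate:
  r_0 = 5 (mod 7)
  r_1 = 19 (mod 49)
  r_2 = 19 (mod 343)
Final: r = 19 with f(r) ≡ 0 mod 7^3.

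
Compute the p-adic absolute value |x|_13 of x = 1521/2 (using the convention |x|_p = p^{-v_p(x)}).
|1521/2|_13 = 1/169

Step 1 — compute v_13(x) by factoring powers of 13 out of the numerator and denominator: v_13(1521/2) = 2. Step 2 — apply |x|_p = p^{-v_p(x)} = 13^{-2} = 1/169.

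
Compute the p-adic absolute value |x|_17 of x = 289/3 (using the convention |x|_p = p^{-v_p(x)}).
|289/3|_17 = 1/289

Step 1 — compute v_17(x) by factoring powers of 17 out of the numerator and denominator: v_17(289/3) = 2. Step 2 — apply |x|_p = p^{-v_p(x)} = 17^{-2} = 1/289.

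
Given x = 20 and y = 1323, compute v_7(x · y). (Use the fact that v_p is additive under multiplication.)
v_7(26460) = 2

v_p(x) = 0 (factor: 20 = 7^0 · 20); v_p(y) = 2 (factor: 1323 = 7^2 · 27). Additivity: v_p(xy) = v_p(x) + v_p(y) = 0 + 2 = 2. (Direct check: xy = 26460 = 7^2 · (540).)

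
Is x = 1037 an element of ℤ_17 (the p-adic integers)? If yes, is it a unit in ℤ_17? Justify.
x ∈ ℤ_17 but not a unit; v_17(x) = 1 > 0

ℤ_17 = {x ∈ ℚ_17 : v_17(x) ≥ 0} and ℤ_17^× = {x ∈ ℤ_17 : v_17(x) = 0}. Here v_17(1037) = v_17(num) − v_17(den) = 1; compare against these criteria.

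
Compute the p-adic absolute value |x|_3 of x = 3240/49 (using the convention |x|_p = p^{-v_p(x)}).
|3240/49|_3 = 1/81

Step 1 — compute v_3(x) by factoring powers of 3 out of the numerator and denominator: v_3(3240/49) = 4. Step 2 — apply |x|_p = p^{-v_p(x)} = 3^{-4} = 1/81.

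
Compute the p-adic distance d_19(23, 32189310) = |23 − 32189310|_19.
d_19(23, 32189310) = 1/2476099

Step 1 — x − y = 23 − 32189310 = -32189287. Step 2 — v_19(-32189287) = 5 (factor: -32189287 = −(19^5 · 13); the sign does not affect v_p). Step 3 — |x − y|_19 = 19^{-5} = 1/2476099.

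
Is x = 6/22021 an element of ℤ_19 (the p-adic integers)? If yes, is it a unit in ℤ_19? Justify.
x ∉ ℤ_19 (v_19(x) = -2 < 0)

ℤ_19 = {x ∈ ℚ_19 : v_19(x) ≥ 0} and ℤ_19^× = {x ∈ ℤ_19 : v_19(x) = 0}. Here v_19(6/22021) = v_19(num) − v_19(den) = -2; compare against these criteria.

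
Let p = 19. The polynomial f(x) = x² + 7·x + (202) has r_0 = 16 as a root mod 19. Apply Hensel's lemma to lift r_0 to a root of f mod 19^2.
r_1 = 168 (mod 361)

Hensel: r_{i+1} = r_i − f(r_i)·(f′(r_i))^{-1} mod 19^{i+2}, f′(x) = 2x + 7. Iterate:
  r_0 = 16 (mod 19)
  r_1 = 168 (mod 361)
Final: r = 168 satisfies f(r) ≡ 0 mod 19^2.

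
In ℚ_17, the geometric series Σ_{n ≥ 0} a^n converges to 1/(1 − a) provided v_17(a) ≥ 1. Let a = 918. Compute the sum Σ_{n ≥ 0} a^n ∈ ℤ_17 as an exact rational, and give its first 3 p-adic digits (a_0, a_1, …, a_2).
Σ a^n = 1/(1 − a) = -1/917;  first 3 digits = (1, 3, 12)

v_17(a) = 1 ≥ 1, so the series converges in ℤ_17 to 1/(1 − a) = 1/(1 − 918) = -1/917. Expand this rational in ℤ_17: compute digits iteratively via d_i = x_i mod 17, x_{i+1} = (x_i − d_i)/17. The first 3 digits are (1, 3, 12).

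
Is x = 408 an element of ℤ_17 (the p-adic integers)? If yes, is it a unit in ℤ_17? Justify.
x ∈ ℤ_17 but not a unit; v_17(x) = 1 > 0

ℤ_17 = {x ∈ ℚ_17 : v_17(x) ≥ 0} and ℤ_17^× = {x ∈ ℤ_17 : v_17(x) = 0}. Here v_17(408) = v_17(num) − v_17(den) = 1; compare against these criteria.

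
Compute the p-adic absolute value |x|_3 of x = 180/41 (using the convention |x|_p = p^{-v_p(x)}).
|180/41|_3 = 1/9

Step 1 — compute v_3(x) by factoring powers of 3 out of the numerator and denominator: v_3(180/41) = 2. Step 2 — apply |x|_p = p^{-v_p(x)} = 3^{-2} = 1/9.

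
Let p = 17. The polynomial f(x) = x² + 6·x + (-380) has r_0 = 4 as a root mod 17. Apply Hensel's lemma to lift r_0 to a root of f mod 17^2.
r_1 = 276 (mod 289)

Hensel: r_{i+1} = r_i − f(r_i)·(f′(r_i))^{-1} mod 17^{i+2}, f′(x) = 2x + 6. Iterate:
  r_0 = 4 (mod 17)
  r_1 = 276 (mod 289)
Final: r = 276 satisfies f(r) ≡ 0 mod 17^2.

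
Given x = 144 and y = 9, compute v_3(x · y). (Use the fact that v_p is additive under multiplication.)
v_3(1296) = 4

v_p(x) = 2 (factor: 144 = 3^2 · 16); v_p(y) = 2 (factor: 9 = 3^2 · 1). Additivity: v_p(xy) = v_p(x) + v_p(y) = 2 + 2 = 4. (Direct check: xy = 1296 = 3^4 · (16).)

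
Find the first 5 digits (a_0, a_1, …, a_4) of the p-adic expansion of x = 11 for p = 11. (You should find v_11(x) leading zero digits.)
(a_0, …, a_4) = (0, 1, 0, 0, 0)

v_11(11) = 1, so a_0 = ... = a_0 = 0. Factor out: x = 11^1 · u with u = 1 a unit in ℤ_11. Expand u iteratively via a_{v+i} = u_i mod 11, u_{i+1} = (u_i − a_{v+i})/11:
  u_0 = 1;  a_1 = 1;  u_1 = (u_0 − 1)/11 = 0
  u_1 = 0;  a_2 = 0;  u_2 = (u_1 − 0)/11 = 0
  u_2 = 0;  a_3 = 0;  u_3 = (u_2 − 0)/11 = 0
  u_3 = 0;  a_4 = 0;  u_4 = (u_3 − 0)/11 = 0
Digits: (0, 1, 0, 0, 0).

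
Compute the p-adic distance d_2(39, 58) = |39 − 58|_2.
d_2(39, 58) = 1

Step 1 — x − y = 39 − 58 = -19. Step 2 — v_2(-19) = 0 (factor: -19 = −(2^0 · 19); the sign does not affect v_p). Step 3 — |x − y|_2 = 2^{0} = 1.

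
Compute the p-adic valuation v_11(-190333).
v_11(-190333) = 4

v_11(n) is the largest exponent k such that 11^k divides n. Factor out: -190333 = -11^4 · 13. (Sign doesn't affect v_p.) So v_11(-190333) = 4.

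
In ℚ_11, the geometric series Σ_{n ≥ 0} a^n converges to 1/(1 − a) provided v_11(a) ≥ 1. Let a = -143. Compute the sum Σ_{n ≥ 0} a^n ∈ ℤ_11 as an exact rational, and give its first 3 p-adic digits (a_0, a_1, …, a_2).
Σ a^n = 1/(1 − a) = 1/144;  first 3 digits = (1, 9, 2)

v_11(a) = 1 ≥ 1, so the series converges in ℤ_11 to 1/(1 − a) = 1/(1 − (-143)) = 1/144. Expand this rational in ℤ_11: compute digits iteratively via d_i = x_i mod 11, x_{i+1} = (x_i − d_i)/11. The first 3 digits are (1, 9, 2).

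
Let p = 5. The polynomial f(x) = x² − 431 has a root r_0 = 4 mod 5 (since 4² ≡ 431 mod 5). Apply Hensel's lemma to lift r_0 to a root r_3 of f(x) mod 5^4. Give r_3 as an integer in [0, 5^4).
r_3 = 584 (mod 625)

Hensel's recurrence: r_{i+1} = r_i − f(r_i)·(f′(r_i))^{-1} mod 5^{i+2}, with f′(x) = 2x. Iterate:
  r_0 = 4 (mod 5)
  r_1 = 9 (mod 25)
  r_2 = 84 (mod 125)
  r_3 = 584 (mod 625)
Final: r_3 = 584, and one checks f(r_3) ≡ 0 mod 5^4.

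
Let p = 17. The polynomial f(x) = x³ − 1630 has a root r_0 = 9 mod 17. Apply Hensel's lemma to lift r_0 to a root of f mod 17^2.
r_1 = 247 (mod 289)

Hensel: r_{i+1} = r_i − f(r_i)/f′(r_i) mod 17^{i+2}, where f′(x) = 3x². Iterate:
  r_0 = 9 (mod 17)
  r_1 = 247 (mod 289)
Final: r = 247 with f(r) ≡ 0 mod 17^2.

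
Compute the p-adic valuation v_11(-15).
v_11(-15) = 0

v_11(n) is the largest exponent k such that 11^k divides n. Factor out: -15 = -11^0 · 15. (Sign doesn't affect v_p.) So v_11(-15) = 0.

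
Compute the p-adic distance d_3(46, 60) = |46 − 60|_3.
d_3(46, 60) = 1

Step 1 — x − y = 46 − 60 = -14. Step 2 — v_3(-14) = 0 (factor: -14 = −(3^0 · 14); the sign does not affect v_p). Step 3 — |x − y|_3 = 3^{0} = 1.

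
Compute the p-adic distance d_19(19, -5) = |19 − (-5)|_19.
d_19(19, -5) = 1

Step 1 — x − y = 19 − (-5) = 24. Step 2 — v_19(24) = 0 (factor: 24 = (19^0 · 24); the sign does not affect v_p). Step 3 — |x − y|_19 = 19^{0} = 1.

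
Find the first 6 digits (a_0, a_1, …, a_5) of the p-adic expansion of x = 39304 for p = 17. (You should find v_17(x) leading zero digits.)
(a_0, …, a_5) = (0, 0, 0, 8, 0, 0)

v_17(39304) = 3, so a_0 = ... = a_2 = 0. Factor out: x = 17^3 · u with u = 8 a unit in ℤ_17. Expand u iteratively via a_{v+i} = u_i mod 17, u_{i+1} = (u_i − a_{v+i})/17:
  u_0 = 8;  a_3 = 8;  u_1 = (u_0 − 8)/17 = 0
  u_1 = 0;  a_4 = 0;  u_2 = (u_1 − 0)/17 = 0
  u_2 = 0;  a_5 = 0;  u_3 = (u_2 − 0)/17 = 0
Digits: (0, 0, 0, 8, 0, 0).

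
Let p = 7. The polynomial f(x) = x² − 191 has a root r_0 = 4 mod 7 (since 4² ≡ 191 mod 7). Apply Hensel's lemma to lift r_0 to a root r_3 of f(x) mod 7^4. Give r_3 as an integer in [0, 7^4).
r_3 = 1257 (mod 2401)

Hensel's recurrence: r_{i+1} = r_i − f(r_i)·(f′(r_i))^{-1} mod 7^{i+2}, with f′(x) = 2x. Iterate:
  r_0 = 4 (mod 7)
  r_1 = 32 (mod 49)
  r_2 = 228 (mod 343)
  r_3 = 1257 (mod 2401)
Final: r_3 = 1257, and one checks f(r_3) ≡ 0 mod 7^4.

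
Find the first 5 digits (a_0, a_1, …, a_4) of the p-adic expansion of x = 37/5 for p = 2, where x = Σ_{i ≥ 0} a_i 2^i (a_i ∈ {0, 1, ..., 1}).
(a_0, …, a_4) = (1, 0, 0, 0, 0)

v_2(37/5) = 0 (numerator and denominator both coprime to 2), so x ∈ ℤ_2^×. Compute digits iteratively via a_i = x_i mod 2, x_{i+1} = (x_i − a_i)/2, with x_0 = x:
  x_0 = 37/5;  a_0 = 1;  x_1 = (x_0 − 1)/2 = 16/5
  x_1 = 16/5;  a_1 = 0;  x_2 = (x_1 − 0)/2 = 8/5
  x_2 = 8/5;  a_2 = 0;  x_3 = (x_2 − 0)/2 = 4/5
  x_3 = 4/5;  a_3 = 0;  x_4 = (x_3 − 0)/2 = 2/5
  x_4 = 2/5;  a_4 = 0;  x_5 = (x_4 − 0)/2 = 1/5
Digits: (1, 0, 0, 0, 0).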